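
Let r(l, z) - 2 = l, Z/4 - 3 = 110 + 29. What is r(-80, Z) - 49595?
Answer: -49673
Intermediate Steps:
Z = 568 (Z = 12 + 4*(110 + 29) = 12 + 4*139 = 12 + 556 = 568)
r(l, z) = 2 + l
r(-80, Z) - 49595 = (2 - 80) - 49595 = -78 - 49595 = -49673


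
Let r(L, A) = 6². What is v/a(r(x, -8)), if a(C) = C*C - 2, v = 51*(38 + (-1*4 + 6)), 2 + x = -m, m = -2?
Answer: 1020/647 ≈ 1.5765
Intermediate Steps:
x = 0 (x = -2 - 1*(-2) = -2 + 2 = 0)
v = 2040 (v = 51*(38 + (-4 + 6)) = 51*(38 + 2) = 51*40 = 2040)
r(L, A) = 36
a(C) = -2 + C² (a(C) = C² - 2 = -2 + C²)
v/a(r(x, -8)) = 2040/(-2 + 36²) = 2040/(-2 + 1296) = 2040/1294 = 2040*(1/1294) = 1020/647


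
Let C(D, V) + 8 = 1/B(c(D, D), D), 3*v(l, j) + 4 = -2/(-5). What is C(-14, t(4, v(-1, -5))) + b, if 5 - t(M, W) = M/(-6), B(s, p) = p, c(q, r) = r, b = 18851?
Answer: 263801/14 ≈ 18843.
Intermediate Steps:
v(l, j) = -6/5 (v(l, j) = -4/3 + (-2/(-5))/3 = -4/3 + (-2*(-⅕))/3 = -4/3 + (⅓)*(⅖) = -4/3 + 2/15 = -6/5)
t(M, W) = 5 + M/6 (t(M, W) = 5 - M/(-6) = 5 - M*(-1)/6 = 5 - (-1)*M/6 = 5 + M/6)
C(D, V) = -8 + 1/D
C(-14, t(4, v(-1, -5))) + b = (-8 + 1/(-14)) + 18851 = (-8 - 1/14) + 18851 = -113/14 + 18851 = 263801/14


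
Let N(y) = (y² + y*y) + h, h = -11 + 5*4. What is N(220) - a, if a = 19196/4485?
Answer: 434169169/4485 ≈ 96805.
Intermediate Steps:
h = 9 (h = -11 + 20 = 9)
N(y) = 9 + 2*y² (N(y) = (y² + y*y) + 9 = (y² + y²) + 9 = 2*y² + 9 = 9 + 2*y²)
a = 19196/4485 (a = 19196*(1/4485) = 19196/4485 ≈ 4.2800)
N(220) - a = (9 + 2*220²) - 1*19196/4485 = (9 + 2*48400) - 19196/4485 = (9 + 96800) - 19196/4485 = 96809 - 19196/4485 = 434169169/4485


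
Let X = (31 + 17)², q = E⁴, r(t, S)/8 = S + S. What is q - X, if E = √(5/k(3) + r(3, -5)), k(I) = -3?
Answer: 39289/9 ≈ 4365.4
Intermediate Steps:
r(t, S) = 16*S (r(t, S) = 8*(S + S) = 8*(2*S) = 16*S)
E = 7*I*√15/3 (E = √(5/(-3) + 16*(-5)) = √(5*(-⅓) - 80) = √(-5/3 - 80) = √(-245/3) = 7*I*√15/3 ≈ 9.037*I)
q = 60025/9 (q = (7*I*√15/3)⁴ = 60025/9 ≈ 6669.4)
X = 2304 (X = 48² = 2304)
q - X = 60025/9 - 1*2304 = 60025/9 - 2304 = 39289/9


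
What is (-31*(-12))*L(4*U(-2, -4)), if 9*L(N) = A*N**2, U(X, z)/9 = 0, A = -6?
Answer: 0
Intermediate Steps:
U(X, z) = 0 (U(X, z) = 9*0 = 0)
L(N) = -2*N**2/3 (L(N) = (-6*N**2)/9 = -2*N**2/3)
(-31*(-12))*L(4*U(-2, -4)) = (-31*(-12))*(-2*(4*0)**2/3) = 372*(-2/3*0**2) = 372*(-2/3*0) = 372*0 = 0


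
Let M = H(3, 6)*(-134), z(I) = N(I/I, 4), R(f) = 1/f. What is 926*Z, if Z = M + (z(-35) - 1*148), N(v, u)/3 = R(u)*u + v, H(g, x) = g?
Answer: -503744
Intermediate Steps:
R(f) = 1/f
N(v, u) = 3 + 3*v (N(v, u) = 3*(u/u + v) = 3*(1 + v) = 3 + 3*v)
z(I) = 6 (z(I) = 3 + 3*(I/I) = 3 + 3*1 = 3 + 3 = 6)
M = -402 (M = 3*(-134) = -402)
Z = -544 (Z = -402 + (6 - 1*148) = -402 + (6 - 148) = -402 - 142 = -544)
926*Z = 926*(-544) = -503744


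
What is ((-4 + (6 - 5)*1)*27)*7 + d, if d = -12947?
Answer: -13514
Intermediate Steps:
((-4 + (6 - 5)*1)*27)*7 + d = ((-4 + (6 - 5)*1)*27)*7 - 12947 = ((-4 + 1*1)*27)*7 - 12947 = ((-4 + 1)*27)*7 - 12947 = -3*27*7 - 12947 = -81*7 - 12947 = -567 - 12947 = -13514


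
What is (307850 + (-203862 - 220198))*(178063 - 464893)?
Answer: 33332514300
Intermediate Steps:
(307850 + (-203862 - 220198))*(178063 - 464893) = (307850 - 424060)*(-286830) = -116210*(-286830) = 33332514300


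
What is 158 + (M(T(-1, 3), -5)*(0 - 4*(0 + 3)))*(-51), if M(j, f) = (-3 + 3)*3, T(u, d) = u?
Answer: 158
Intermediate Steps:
M(j, f) = 0 (M(j, f) = 0*3 = 0)
158 + (M(T(-1, 3), -5)*(0 - 4*(0 + 3)))*(-51) = 158 + (0*(0 - 4*(0 + 3)))*(-51) = 158 + (0*(0 - 4*3))*(-51) = 158 + (0*(0 - 12))*(-51) = 158 + (0*(-12))*(-51) = 158 + 0*(-51) = 158 + 0 = 158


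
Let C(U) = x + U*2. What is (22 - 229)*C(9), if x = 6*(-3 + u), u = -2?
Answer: 2484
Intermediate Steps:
x = -30 (x = 6*(-3 - 2) = 6*(-5) = -30)
C(U) = -30 + 2*U (C(U) = -30 + U*2 = -30 + 2*U)
(22 - 229)*C(9) = (22 - 229)*(-30 + 2*9) = -207*(-30 + 18) = -207*(-12) = 2484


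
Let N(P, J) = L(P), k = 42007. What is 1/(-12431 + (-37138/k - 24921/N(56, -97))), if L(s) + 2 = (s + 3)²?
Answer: -294049/3657689436 ≈ -8.0392e-5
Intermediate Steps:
L(s) = -2 + (3 + s)² (L(s) = -2 + (s + 3)² = -2 + (3 + s)²)
N(P, J) = -2 + (3 + P)²
1/(-12431 + (-37138/k - 24921/N(56, -97))) = 1/(-12431 + (-37138/42007 - 24921/(-2 + (3 + 56)²))) = 1/(-12431 + (-37138*1/42007 - 24921/(-2 + 59²))) = 1/(-12431 + (-37138/42007 - 24921/(-2 + 3481))) = 1/(-12431 + (-37138/42007 - 24921/3479)) = 1/(-12431 + (-37138/42007 - 24921*1/3479)) = 1/(-12431 + (-37138/42007 - 351/49)) = 1/(-12431 - 2366317/294049) = 1/(-3657689436/294049) = -294049/3657689436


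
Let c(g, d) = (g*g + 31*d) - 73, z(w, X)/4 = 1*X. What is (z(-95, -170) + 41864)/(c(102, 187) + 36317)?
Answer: 41184/52445 ≈ 0.78528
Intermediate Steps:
z(w, X) = 4*X (z(w, X) = 4*(1*X) = 4*X)
c(g, d) = -73 + g² + 31*d (c(g, d) = (g² + 31*d) - 73 = -73 + g² + 31*d)
(z(-95, -170) + 41864)/(c(102, 187) + 36317) = (4*(-170) + 41864)/((-73 + 102² + 31*187) + 36317) = (-680 + 41864)/((-73 + 10404 + 5797) + 36317) = 41184/(16128 + 36317) = 41184/52445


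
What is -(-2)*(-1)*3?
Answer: -6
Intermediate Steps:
-(-2)*(-1)*3 = -1*2*3 = -2*3 = -6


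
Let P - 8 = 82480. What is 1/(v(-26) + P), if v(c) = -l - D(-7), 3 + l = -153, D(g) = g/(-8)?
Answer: 8/661145 ≈ 1.2100e-5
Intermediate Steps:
D(g) = -g/8 (D(g) = g*(-⅛) = -g/8)
l = -156 (l = -3 - 153 = -156)
P = 82488 (P = 8 + 82480 = 82488)
v(c) = 1241/8 (v(c) = -1*(-156) - (-1)*(-7)/8 = 156 - 1*7/8 = 156 - 7/8 = 1241/8)
1/(v(-26) + P) = 1/(1241/8 + 82488) = 1/(661145/8) = 8/661145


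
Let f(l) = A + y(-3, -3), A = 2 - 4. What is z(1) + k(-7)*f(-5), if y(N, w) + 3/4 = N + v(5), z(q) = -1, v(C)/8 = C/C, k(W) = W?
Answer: -67/4 ≈ -16.750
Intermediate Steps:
v(C) = 8 (v(C) = 8*(C/C) = 8*1 = 8)
y(N, w) = 29/4 + N (y(N, w) = -3/4 + (N + 8) = -3/4 + (8 + N) = 29/4 + N)
A = -2
f(l) = 9/4 (f(l) = -2 + (29/4 - 3) = -2 + 17/4 = 9/4)
z(1) + k(-7)*f(-5) = -1 - 7*9/4 = -1 - 63/4 = -67/4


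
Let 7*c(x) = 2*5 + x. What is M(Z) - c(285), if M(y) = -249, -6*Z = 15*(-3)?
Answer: -2038/7 ≈ -291.14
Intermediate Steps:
Z = 15/2 (Z = -5*(-3)/2 = -1/6*(-45) = 15/2 ≈ 7.5000)
c(x) = 10/7 + x/7 (c(x) = (2*5 + x)/7 = (10 + x)/7 = 10/7 + x/7)
M(Z) - c(285) = -249 - (10/7 + (1/7)*285) = -249 - (10/7 + 285/7) = -249 - 1*295/7 = -249 - 295/7 = -2038/7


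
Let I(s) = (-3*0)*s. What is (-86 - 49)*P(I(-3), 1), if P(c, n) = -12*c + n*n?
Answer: -135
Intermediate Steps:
I(s) = 0 (I(s) = 0*s = 0)
P(c, n) = n² - 12*c (P(c, n) = -12*c + n² = n² - 12*c)
(-86 - 49)*P(I(-3), 1) = (-86 - 49)*(1² - 12*0) = -135*(1 + 0) = -135*1 = -135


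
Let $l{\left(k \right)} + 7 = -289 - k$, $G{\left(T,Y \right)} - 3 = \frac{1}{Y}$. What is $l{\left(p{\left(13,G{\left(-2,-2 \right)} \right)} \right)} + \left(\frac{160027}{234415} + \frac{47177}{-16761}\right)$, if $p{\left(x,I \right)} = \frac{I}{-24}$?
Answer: $- \frac{6245121787781}{20954825680} \approx -298.03$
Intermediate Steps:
$G{\left(T,Y \right)} = 3 + \frac{1}{Y}$
$p{\left(x,I \right)} = - \frac{I}{24}$ ($p{\left(x,I \right)} = I \left(- \frac{1}{24}\right) = - \frac{I}{24}$)
$l{\left(k \right)} = -296 - k$ ($l{\left(k \right)} = -7 - \left(289 + k\right) = -296 - k$)
$l{\left(p{\left(13,G{\left(-2,-2 \right)} \right)} \right)} + \left(\frac{160027}{234415} + \frac{47177}{-16761}\right) = \left(-296 - - \frac{3 + \frac{1}{-2}}{24}\right) + \left(\frac{160027}{234415} + \frac{47177}{-16761}\right) = \left(-296 - - \frac{3 - \frac{1}{2}}{24}\right) + \left(160027 \cdot \frac{1}{234415} + 47177 \left(- \frac{1}{16761}\right)\right) = \left(-296 - \left(- \frac{1}{24}\right) \frac{5}{2}\right) + \left(\frac{160027}{234415} - \frac{47177}{16761}\right) = \left(-296 - - \frac{5}{48}\right) - \frac{8376783908}{3929029815} = \left(-296 + \frac{5}{48}\right) - \frac{8376783908}{3929029815} = - \frac{14203}{48} - \frac{8376783908}{3929029815} = - \frac{6245121787781}{20954825680}$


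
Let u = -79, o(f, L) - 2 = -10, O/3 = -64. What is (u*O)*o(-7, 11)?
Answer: -121344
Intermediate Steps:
O = -192 (O = 3*(-64) = -192)
o(f, L) = -8 (o(f, L) = 2 - 10 = -8)
(u*O)*o(-7, 11) = -79*(-192)*(-8) = 15168*(-8) = -121344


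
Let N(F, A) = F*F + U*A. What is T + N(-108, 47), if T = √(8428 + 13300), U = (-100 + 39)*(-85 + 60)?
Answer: 83339 + 4*√1358 ≈ 83486.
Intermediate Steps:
U = 1525 (U = -61*(-25) = 1525)
T = 4*√1358 (T = √21728 = 4*√1358 ≈ 147.40)
N(F, A) = F² + 1525*A (N(F, A) = F*F + 1525*A = F² + 1525*A)
T + N(-108, 47) = 4*√1358 + ((-108)² + 1525*47) = 4*√1358 + (11664 + 71675) = 4*√1358 + 83339 = 83339 + 4*√1358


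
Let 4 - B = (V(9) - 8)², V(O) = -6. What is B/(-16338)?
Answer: 32/2723 ≈ 0.011752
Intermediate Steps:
B = -192 (B = 4 - (-6 - 8)² = 4 - 1*(-14)² = 4 - 1*196 = 4 - 196 = -192)
B/(-16338) = -192/(-16338) = -192*(-1/16338) = 32/2723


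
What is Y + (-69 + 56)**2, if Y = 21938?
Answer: 22107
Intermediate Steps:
Y + (-69 + 56)**2 = 21938 + (-69 + 56)**2 = 21938 + (-13)**2 = 21938 + 169 = 22107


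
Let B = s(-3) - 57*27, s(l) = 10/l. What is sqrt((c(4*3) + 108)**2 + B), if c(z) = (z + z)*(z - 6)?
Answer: sqrt(557655)/3 ≈ 248.92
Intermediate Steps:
c(z) = 2*z*(-6 + z) (c(z) = (2*z)*(-6 + z) = 2*z*(-6 + z))
B = -4627/3 (B = 10/(-3) - 57*27 = 10*(-1/3) - 1539 = -10/3 - 1539 = -4627/3 ≈ -1542.3)
sqrt((c(4*3) + 108)**2 + B) = sqrt((2*(4*3)*(-6 + 4*3) + 108)**2 - 4627/3) = sqrt((2*12*(-6 + 12) + 108)**2 - 4627/3) = sqrt((2*12*6 + 108)**2 - 4627/3) = sqrt((144 + 108)**2 - 4627/3) = sqrt(252**2 - 4627/3) = sqrt(63504 - 4627/3) = sqrt(185885/3) = sqrt(557655)/3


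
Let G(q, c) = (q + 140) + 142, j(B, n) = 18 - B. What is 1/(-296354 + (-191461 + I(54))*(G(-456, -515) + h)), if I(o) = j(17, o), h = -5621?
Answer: 1/1109214346 ≈ 9.0154e-10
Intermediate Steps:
I(o) = 1 (I(o) = 18 - 1*17 = 18 - 17 = 1)
G(q, c) = 282 + q (G(q, c) = (140 + q) + 142 = 282 + q)
1/(-296354 + (-191461 + I(54))*(G(-456, -515) + h)) = 1/(-296354 + (-191461 + 1)*((282 - 456) - 5621)) = 1/(-296354 - 191460*(-174 - 5621)) = 1/(-296354 - 191460*(-5795)) = 1/(-296354 + 1109510700) = 1/1109214346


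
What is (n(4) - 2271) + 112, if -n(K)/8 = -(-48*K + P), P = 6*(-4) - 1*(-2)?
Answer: -3871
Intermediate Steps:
P = -22 (P = -24 + 2 = -22)
n(K) = -176 - 384*K (n(K) = -(-8)*(-48*K - 22) = -(-8)*(-22 - 48*K) = -8*(22 + 48*K) = -176 - 384*K)
(n(4) - 2271) + 112 = ((-176 - 384*4) - 2271) + 112 = ((-176 - 1536) - 2271) + 112 = (-1712 - 2271) + 112 = -3983 + 112 = -3871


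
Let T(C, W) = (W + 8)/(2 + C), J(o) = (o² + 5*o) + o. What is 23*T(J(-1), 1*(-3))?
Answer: -115/3 ≈ -38.333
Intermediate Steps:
J(o) = o² + 6*o
T(C, W) = (8 + W)/(2 + C)
23*T(J(-1), 1*(-3)) = 23*((8 + 1*(-3))/(2 - (6 - 1))) = 23*((8 - 3)/(2 - 1*5)) = 23*(5/(2 - 5)) = 23*(5/(-3)) = 23*(-⅓*5) = 23*(-5/3) = -115/3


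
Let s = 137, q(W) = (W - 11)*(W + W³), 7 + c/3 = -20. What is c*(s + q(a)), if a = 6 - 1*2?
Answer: 27459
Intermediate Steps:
c = -81 (c = -21 + 3*(-20) = -21 - 60 = -81)
a = 4 (a = 6 - 2 = 4)
q(W) = (-11 + W)*(W + W³)
c*(s + q(a)) = -81*(137 + 4*(-11 + 4 + 4³ - 11*4²)) = -81*(137 + 4*(-11 + 4 + 64 - 11*16)) = -81*(137 + 4*(-11 + 4 + 64 - 176)) = -81*(137 + 4*(-119)) = -81*(137 - 476) = -81*(-339) = 27459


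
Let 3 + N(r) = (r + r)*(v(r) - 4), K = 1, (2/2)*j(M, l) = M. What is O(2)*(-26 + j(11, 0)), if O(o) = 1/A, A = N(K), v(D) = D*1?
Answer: 5/3 ≈ 1.6667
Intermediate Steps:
v(D) = D
j(M, l) = M
N(r) = -3 + 2*r*(-4 + r) (N(r) = -3 + (r + r)*(r - 4) = -3 + (2*r)*(-4 + r) = -3 + 2*r*(-4 + r))
A = -9 (A = -3 - 8*1 + 2*1**2 = -3 - 8 + 2*1 = -3 - 8 + 2 = -9)
O(o) = -1/9 (O(o) = 1/(-9) = -1/9)
O(2)*(-26 + j(11, 0)) = -(-26 + 11)/9 = -1/9*(-15) = 5/3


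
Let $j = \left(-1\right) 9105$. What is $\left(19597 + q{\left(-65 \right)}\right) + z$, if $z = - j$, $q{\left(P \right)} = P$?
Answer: $28637$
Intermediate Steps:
$j = -9105$
$z = 9105$ ($z = \left(-1\right) \left(-9105\right) = 9105$)
$\left(19597 + q{\left(-65 \right)}\right) + z = \left(19597 - 65\right) + 9105 = 19532 + 9105 = 28637$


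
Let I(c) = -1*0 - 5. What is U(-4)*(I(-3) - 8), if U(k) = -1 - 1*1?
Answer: 26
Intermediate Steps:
U(k) = -2 (U(k) = -1 - 1 = -2)
I(c) = -5 (I(c) = 0 - 5 = -5)
U(-4)*(I(-3) - 8) = -2*(-5 - 8) = -2*(-13) = 26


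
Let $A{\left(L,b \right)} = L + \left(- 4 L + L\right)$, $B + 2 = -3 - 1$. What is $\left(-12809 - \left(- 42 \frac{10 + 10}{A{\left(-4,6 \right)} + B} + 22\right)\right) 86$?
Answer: $-1067346$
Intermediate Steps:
$B = -6$ ($B = -2 - 4 = -6$)
$A{\left(L,b \right)} = - 2 L$ ($A{\left(L,b \right)} = L - 3 L = - 2 L$)
$\left(-12809 - \left(- 42 \frac{10 + 10}{A{\left(-4,6 \right)} + B} + 22\right)\right) 86 = \left(-12809 - \left(- 42 \frac{10 + 10}{\left(-2\right) \left(-4\right) - 6} + 22\right)\right) 86 = \left(-12809 - \left(- 42 \frac{20}{8 - 6} + 22\right)\right) 86 = \left(-12809 - \left(- 42 \cdot \frac{20}{2} + 22\right)\right) 86 = \left(-12809 - \left(- 42 \cdot 20 \cdot \frac{1}{2} + 22\right)\right) 86 = \left(-12809 - \left(\left(-42\right) 10 + 22\right)\right) 86 = \left(-12809 - \left(-420 + 22\right)\right) 86 = \left(-12809 - -398\right) 86 = \left(-12809 + 398\right) 86 = \left(-12411\right) 86 = -1067346$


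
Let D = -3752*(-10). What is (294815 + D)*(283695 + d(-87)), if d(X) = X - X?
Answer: 94281777825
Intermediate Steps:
d(X) = 0
D = 37520
(294815 + D)*(283695 + d(-87)) = (294815 + 37520)*(283695 + 0) = 332335*283695 = 94281777825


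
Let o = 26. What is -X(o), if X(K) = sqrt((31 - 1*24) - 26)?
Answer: -I*sqrt(19) ≈ -4.3589*I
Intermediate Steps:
X(K) = I*sqrt(19) (X(K) = sqrt((31 - 24) - 26) = sqrt(7 - 26) = sqrt(-19) = I*sqrt(19))
-X(o) = -I*sqrt(19)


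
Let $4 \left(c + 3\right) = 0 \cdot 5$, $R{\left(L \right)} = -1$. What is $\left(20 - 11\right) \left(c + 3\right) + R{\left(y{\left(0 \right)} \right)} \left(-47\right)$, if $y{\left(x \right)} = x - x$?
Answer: $47$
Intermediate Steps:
$y{\left(x \right)} = 0$
$c = -3$ ($c = -3 + \frac{0 \cdot 5}{4} = -3 + \frac{1}{4} \cdot 0 = -3 + 0 = -3$)
$\left(20 - 11\right) \left(c + 3\right) + R{\left(y{\left(0 \right)} \right)} \left(-47\right) = \left(20 - 11\right) \left(-3 + 3\right) - -47 = 9 \cdot 0 + 47 = 0 + 47 = 47$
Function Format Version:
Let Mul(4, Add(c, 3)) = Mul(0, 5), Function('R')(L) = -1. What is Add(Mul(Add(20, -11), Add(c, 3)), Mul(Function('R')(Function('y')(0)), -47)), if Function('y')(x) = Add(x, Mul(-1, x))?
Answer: 47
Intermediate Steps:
Function('y')(x) = 0
c = -3 (c = Add(-3, Mul(Rational(1, 4), Mul(0, 5))) = Add(-3, Mul(Rational(1, 4), 0)) = Add(-3, 0) = -3)
Add(Mul(Add(20, -11), Add(c, 3)), Mul(Function('R')(Function('y')(0)), -47)) = Add(Mul(Add(20, -11), Add(-3, 3)), Mul(-1, -47)) = Add(Mul(9, 0), 47) = Add(0, 47) = 47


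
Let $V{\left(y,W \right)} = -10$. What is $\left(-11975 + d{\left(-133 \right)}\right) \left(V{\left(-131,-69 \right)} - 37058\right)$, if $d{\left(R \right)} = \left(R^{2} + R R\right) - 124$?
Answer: $-862905972$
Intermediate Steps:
$d{\left(R \right)} = -124 + 2 R^{2}$ ($d{\left(R \right)} = \left(R^{2} + R^{2}\right) - 124 = 2 R^{2} - 124 = -124 + 2 R^{2}$)
$\left(-11975 + d{\left(-133 \right)}\right) \left(V{\left(-131,-69 \right)} - 37058\right) = \left(-11975 - \left(124 - 2 \left(-133\right)^{2}\right)\right) \left(-10 - 37058\right) = \left(-11975 + \left(-124 + 2 \cdot 17689\right)\right) \left(-37068\right) = \left(-11975 + \left(-124 + 35378\right)\right) \left(-37068\right) = \left(-11975 + 35254\right) \left(-37068\right) = 23279 \left(-37068\right) = -862905972$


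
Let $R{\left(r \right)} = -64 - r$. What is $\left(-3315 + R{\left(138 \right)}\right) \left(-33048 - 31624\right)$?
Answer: $227451424$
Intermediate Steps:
$\left(-3315 + R{\left(138 \right)}\right) \left(-33048 - 31624\right) = \left(-3315 - 202\right) \left(-33048 - 31624\right) = \left(-3315 - 202\right) \left(-64672\right) = \left(-3517\right) \left(-64672\right) = 227451424$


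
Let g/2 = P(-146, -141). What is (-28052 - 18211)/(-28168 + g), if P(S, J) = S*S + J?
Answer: -6609/2026 ≈ -3.2621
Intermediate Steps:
P(S, J) = J + S² (P(S, J) = S² + J = J + S²)
g = 42350 (g = 2*(-141 + (-146)²) = 2*(-141 + 21316) = 2*21175 = 42350)
(-28052 - 18211)/(-28168 + g) = (-28052 - 18211)/(-28168 + 42350) = -46263/14182 = -46263*1/14182 = -6609/2026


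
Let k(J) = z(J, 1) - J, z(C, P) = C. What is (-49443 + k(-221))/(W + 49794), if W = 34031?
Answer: -49443/83825 ≈ -0.58984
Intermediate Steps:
k(J) = 0 (k(J) = J - J = 0)
(-49443 + k(-221))/(W + 49794) = (-49443 + 0)/(34031 + 49794) = -49443/83825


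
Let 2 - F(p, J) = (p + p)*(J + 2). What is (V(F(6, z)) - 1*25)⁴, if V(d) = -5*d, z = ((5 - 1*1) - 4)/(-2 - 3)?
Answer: 52200625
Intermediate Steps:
z = 0 (z = ((5 - 1) - 4)/(-5) = (4 - 4)*(-⅕) = 0*(-⅕) = 0)
F(p, J) = 2 - 2*p*(2 + J) (F(p, J) = 2 - (p + p)*(J + 2) = 2 - 2*p*(2 + J))
(V(F(6, z)) - 1*25)⁴ = (-5*(2 - 4*6 - 2*0*6) - 1*25)⁴ = (-5*(2 - 24 + 0) - 25)⁴ = (-5*(-22) - 25)⁴ = (110 - 25)⁴ = 85⁴ = 52200625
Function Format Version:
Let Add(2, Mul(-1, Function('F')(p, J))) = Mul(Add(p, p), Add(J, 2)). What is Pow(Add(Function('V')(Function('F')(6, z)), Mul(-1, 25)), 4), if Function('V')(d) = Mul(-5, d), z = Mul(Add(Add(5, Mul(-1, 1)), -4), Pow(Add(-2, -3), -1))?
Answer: 52200625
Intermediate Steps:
z = 0 (z = Mul(Add(Add(5, -1), -4), Pow(-5, -1)) = Mul(Add(4, -4), Rational(-1, 5)) = Mul(0, Rational(-1, 5)) = 0)
Function('F')(p, J) = Add(2, Mul(-2, p, Add(2, J))) (Function('F')(p, J) = Add(2, Mul(-1, Mul(Add(p, p), Add(J, 2)))) = Add(2, Mul(-1, Mul(Mul(2, p), Add(2, J)))) = Add(2, Mul(-1, Mul(2, p, Add(2, J)))) = Add(2, Mul(-2, p, Add(2, J))))
Pow(Add(Function('V')(Function('F')(6, z)), Mul(-1, 25)), 4) = Pow(Add(Mul(-5, Add(2, Mul(-4, 6), Mul(-2, 0, 6))), Mul(-1, 25)), 4) = Pow(Add(Mul(-5, Add(2, -24, 0)), -25), 4) = Pow(Add(Mul(-5, -22), -25), 4) = Pow(Add(110, -25), 4) = Pow(85, 4) = 52200625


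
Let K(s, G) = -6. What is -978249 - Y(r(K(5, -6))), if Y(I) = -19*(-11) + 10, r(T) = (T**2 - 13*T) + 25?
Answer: -978468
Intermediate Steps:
r(T) = 25 + T**2 - 13*T
Y(I) = 219 (Y(I) = 209 + 10 = 219)
-978249 - Y(r(K(5, -6))) = -978249 - 1*219 = -978249 - 219 = -978468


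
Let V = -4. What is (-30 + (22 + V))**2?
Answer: 144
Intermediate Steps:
(-30 + (22 + V))**2 = (-30 + (22 - 4))**2 = (-30 + 18)**2 = (-12)**2 = 144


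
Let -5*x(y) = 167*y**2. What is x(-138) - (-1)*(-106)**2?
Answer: -3124168/5 ≈ -6.2483e+5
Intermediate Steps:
x(y) = -167*y**2/5
x(-138) - (-1)*(-106)**2 = -167/5*(-138)**2 - (-1)*(-106)**2 = -167/5*19044 - (-1)*11236 = -3180348/5 - 1*(-11236) = -3180348/5 + 11236 = -3124168/5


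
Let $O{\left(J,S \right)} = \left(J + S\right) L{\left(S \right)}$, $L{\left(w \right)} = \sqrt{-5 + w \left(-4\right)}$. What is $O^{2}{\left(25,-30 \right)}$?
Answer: $2875$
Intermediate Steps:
$L{\left(w \right)} = \sqrt{-5 - 4 w}$
$O{\left(J,S \right)} = \sqrt{-5 - 4 S} \left(J + S\right)$ ($O{\left(J,S \right)} = \left(J + S\right) \sqrt{-5 - 4 S} = \sqrt{-5 - 4 S} \left(J + S\right)$)
$O^{2}{\left(25,-30 \right)} = \left(\sqrt{-5 - -120} \left(25 - 30\right)\right)^{2} = \left(\sqrt{-5 + 120} \left(-5\right)\right)^{2} = \left(\sqrt{115} \left(-5\right)\right)^{2} = \left(- 5 \sqrt{115}\right)^{2} = 2875$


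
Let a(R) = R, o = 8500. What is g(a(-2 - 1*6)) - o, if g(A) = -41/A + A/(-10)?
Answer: -339763/40 ≈ -8494.1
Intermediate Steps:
g(A) = -41/A - A/10 (g(A) = -41/A + A*(-⅒) = -41/A - A/10)
g(a(-2 - 1*6)) - o = (-41/(-2 - 1*6) - (-2 - 1*6)/10) - 1*8500 = (-41/(-2 - 6) - (-2 - 6)/10) - 8500 = (-41/(-8) - ⅒*(-8)) - 8500 = (-41*(-⅛) + ⅘) - 8500 = (41/8 + ⅘) - 8500 = 237/40 - 8500 = -339763/40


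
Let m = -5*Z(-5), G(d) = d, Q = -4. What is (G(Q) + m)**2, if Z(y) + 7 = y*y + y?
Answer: 4761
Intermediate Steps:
Z(y) = -7 + y + y**2 (Z(y) = -7 + (y*y + y) = -7 + (y**2 + y) = -7 + (y + y**2) = -7 + y + y**2)
m = -65 (m = -5*(-7 - 5 + (-5)**2) = -5*(-7 - 5 + 25) = -5*13 = -65)
(G(Q) + m)**2 = (-4 - 65)**2 = (-69)**2 = 4761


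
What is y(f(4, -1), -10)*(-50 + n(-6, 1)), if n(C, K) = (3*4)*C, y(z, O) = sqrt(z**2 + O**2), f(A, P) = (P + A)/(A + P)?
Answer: -122*sqrt(101) ≈ -1226.1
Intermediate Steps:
f(A, P) = 1 (f(A, P) = (A + P)/(A + P) = 1)
y(z, O) = sqrt(O**2 + z**2)
n(C, K) = 12*C
y(f(4, -1), -10)*(-50 + n(-6, 1)) = sqrt((-10)**2 + 1**2)*(-50 + 12*(-6)) = sqrt(100 + 1)*(-50 - 72) = sqrt(101)*(-122) = -122*sqrt(101)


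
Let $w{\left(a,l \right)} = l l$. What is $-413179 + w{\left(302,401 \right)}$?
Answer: $-252378$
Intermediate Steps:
$w{\left(a,l \right)} = l^{2}$
$-413179 + w{\left(302,401 \right)} = -413179 + 401^{2} = -413179 + 160801 = -252378$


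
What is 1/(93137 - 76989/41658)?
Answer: 13886/1293274719 ≈ 1.0737e-5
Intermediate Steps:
1/(93137 - 76989/41658) = 1/(93137 - 76989*1/41658) = 1/(93137 - 25663/13886) = 1/(1293274719/13886) = 13886/1293274719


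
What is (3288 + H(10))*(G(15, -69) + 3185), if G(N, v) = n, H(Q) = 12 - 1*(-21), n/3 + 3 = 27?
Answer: 10816497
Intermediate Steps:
n = 72 (n = -9 + 3*27 = -9 + 81 = 72)
H(Q) = 33 (H(Q) = 12 + 21 = 33)
G(N, v) = 72
(3288 + H(10))*(G(15, -69) + 3185) = (3288 + 33)*(72 + 3185) = 3321*3257 = 10816497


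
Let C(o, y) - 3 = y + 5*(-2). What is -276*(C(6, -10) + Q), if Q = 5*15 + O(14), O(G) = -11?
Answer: -12972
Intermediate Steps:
C(o, y) = -7 + y (C(o, y) = 3 + (y + 5*(-2)) = 3 + (y - 10) = 3 + (-10 + y) = -7 + y)
Q = 64 (Q = 5*15 - 11 = 75 - 11 = 64)
-276*(C(6, -10) + Q) = -276*((-7 - 10) + 64) = -276*(-17 + 64) = -276*47 = -12972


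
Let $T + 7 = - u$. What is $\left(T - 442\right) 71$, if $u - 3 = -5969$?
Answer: $391707$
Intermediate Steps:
$u = -5966$ ($u = 3 - 5969 = -5966$)
$T = 5959$ ($T = -7 - -5966 = -7 + 5966 = 5959$)
$\left(T - 442\right) 71 = \left(5959 - 442\right) 71 = 5517 \cdot 71 = 391707$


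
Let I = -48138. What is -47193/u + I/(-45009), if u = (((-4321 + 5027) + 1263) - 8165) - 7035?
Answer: 920341205/198504693 ≈ 4.6364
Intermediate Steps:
u = -13231 (u = ((706 + 1263) - 8165) - 7035 = (1969 - 8165) - 7035 = -6196 - 7035 = -13231)
-47193/u + I/(-45009) = -47193/(-13231) - 48138/(-45009) = -47193*(-1/13231) - 48138*(-1/45009) = 47193/13231 + 16046/15003 = 920341205/198504693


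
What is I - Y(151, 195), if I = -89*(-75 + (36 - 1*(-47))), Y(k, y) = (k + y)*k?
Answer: -52958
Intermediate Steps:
Y(k, y) = k*(k + y)
I = -712 (I = -89*(-75 + (36 + 47)) = -89*(-75 + 83) = -89*8 = -712)
I - Y(151, 195) = -712 - 151*(151 + 195) = -712 - 151*346 = -712 - 1*52246 = -712 - 52246 = -52958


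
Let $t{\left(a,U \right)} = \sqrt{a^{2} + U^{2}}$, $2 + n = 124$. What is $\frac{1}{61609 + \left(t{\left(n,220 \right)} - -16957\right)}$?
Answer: $\frac{39283}{3086276536} - \frac{\sqrt{15821}}{3086276536} \approx 1.2688 \cdot 10^{-5}$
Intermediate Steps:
$n = 122$ ($n = -2 + 124 = 122$)
$t{\left(a,U \right)} = \sqrt{U^{2} + a^{2}}$
$\frac{1}{61609 + \left(t{\left(n,220 \right)} - -16957\right)} = \frac{1}{61609 + \left(\sqrt{220^{2} + 122^{2}} - -16957\right)} = \frac{1}{61609 + \left(\sqrt{48400 + 14884} + 16957\right)} = \frac{1}{61609 + \left(\sqrt{63284} + 16957\right)} = \frac{1}{61609 + \left(2 \sqrt{15821} + 16957\right)} = \frac{1}{61609 + \left(16957 + 2 \sqrt{15821}\right)} = \frac{1}{78566 + 2 \sqrt{15821}}$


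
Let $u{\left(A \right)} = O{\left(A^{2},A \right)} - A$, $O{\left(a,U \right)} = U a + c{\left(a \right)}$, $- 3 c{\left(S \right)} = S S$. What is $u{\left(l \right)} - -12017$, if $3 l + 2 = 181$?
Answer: $- \frac{972101998}{243} \approx -4.0004 \cdot 10^{6}$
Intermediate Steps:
$l = \frac{179}{3}$ ($l = - \frac{2}{3} + \frac{1}{3} \cdot 181 = - \frac{2}{3} + \frac{181}{3} = \frac{179}{3} \approx 59.667$)
$c{\left(S \right)} = - \frac{S^{2}}{3}$ ($c{\left(S \right)} = - \frac{S S}{3} = - \frac{S^{2}}{3}$)
$O{\left(a,U \right)} = - \frac{a^{2}}{3} + U a$ ($O{\left(a,U \right)} = U a - \frac{a^{2}}{3} = - \frac{a^{2}}{3} + U a$)
$u{\left(A \right)} = - A + \frac{A^{2} \left(- A^{2} + 3 A\right)}{3}$ ($u{\left(A \right)} = \frac{A^{2} \left(- A^{2} + 3 A\right)}{3} - A = - A + \frac{A^{2} \left(- A^{2} + 3 A\right)}{3}$)
$u{\left(l \right)} - -12017 = \left(\left(\frac{179}{3}\right)^{3} - \frac{179}{3} - \frac{\left(\frac{179}{3}\right)^{4}}{3}\right) - -12017 = \left(\frac{5735339}{27} - \frac{179}{3} - \frac{1026625681}{243}\right) + 12017 = - \frac{975022129}{243} + 12017 = - \frac{972101998}{243}$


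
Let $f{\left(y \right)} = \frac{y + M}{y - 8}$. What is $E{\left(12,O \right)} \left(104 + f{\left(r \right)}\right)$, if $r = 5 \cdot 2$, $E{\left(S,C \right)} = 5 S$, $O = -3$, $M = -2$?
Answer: $6480$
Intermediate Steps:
$r = 10$
$f{\left(y \right)} = \frac{-2 + y}{-8 + y}$ ($f{\left(y \right)} = \frac{y - 2}{y - 8} = \frac{-2 + y}{-8 + y}$)
$E{\left(12,O \right)} \left(104 + f{\left(r \right)}\right) = 5 \cdot 12 \left(104 + \frac{-2 + 10}{-8 + 10}\right) = 60 \left(104 + \frac{1}{2} \cdot 8\right) = 60 \left(104 + 4\right) = 60 \cdot 108 = 6480$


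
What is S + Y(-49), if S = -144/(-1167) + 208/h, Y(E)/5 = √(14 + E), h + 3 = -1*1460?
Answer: -10688/569107 + 5*I*√35 ≈ -0.01878 + 29.58*I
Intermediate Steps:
h = -1463 (h = -3 - 1*1460 = -3 - 1460 = -1463)
Y(E) = 5*√(14 + E)
S = -10688/569107 (S = -144/(-1167) + 208/(-1463) = -144*(-1/1167) + 208*(-1/1463) = 48/389 - 208/1463 = -10688/569107 ≈ -0.018780)
S + Y(-49) = -10688/569107 + 5*√(14 - 49) = -10688/569107 + 5*√(-35) = -10688/569107 + 5*(I*√35) = -10688/569107 + 5*I*√35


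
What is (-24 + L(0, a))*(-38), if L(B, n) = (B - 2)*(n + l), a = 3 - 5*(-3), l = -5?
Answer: 1900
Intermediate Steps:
a = 18 (a = 3 + 15 = 18)
L(B, n) = (-5 + n)*(-2 + B) (L(B, n) = (B - 2)*(n - 5) = (-2 + B)*(-5 + n) = (-5 + n)*(-2 + B))
(-24 + L(0, a))*(-38) = (-24 + (10 - 5*0 - 2*18 + 0*18))*(-38) = (-24 + (10 + 0 - 36 + 0))*(-38) = (-24 - 26)*(-38) = -50*(-38) = 1900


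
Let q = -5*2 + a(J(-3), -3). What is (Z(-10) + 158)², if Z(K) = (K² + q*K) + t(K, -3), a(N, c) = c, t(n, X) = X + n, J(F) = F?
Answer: 140625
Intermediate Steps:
q = -13 (q = -5*2 - 3 = -10 - 3 = -13)
Z(K) = -3 + K² - 12*K (Z(K) = (K² - 13*K) + (-3 + K) = -3 + K² - 12*K)
(Z(-10) + 158)² = ((-3 + (-10)² - 12*(-10)) + 158)² = ((-3 + 100 + 120) + 158)² = (217 + 158)² = 375² = 140625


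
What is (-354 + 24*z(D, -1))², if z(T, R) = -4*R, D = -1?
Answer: 66564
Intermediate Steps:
(-354 + 24*z(D, -1))² = (-354 + 24*(-4*(-1)))² = (-354 + 24*4)² = (-354 + 96)² = (-258)² = 66564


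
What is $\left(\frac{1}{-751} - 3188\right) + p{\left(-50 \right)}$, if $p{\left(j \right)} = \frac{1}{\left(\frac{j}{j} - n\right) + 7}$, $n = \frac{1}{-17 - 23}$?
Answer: $- \frac{768504629}{241071} \approx -3187.9$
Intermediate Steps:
$n = - \frac{1}{40}$ ($n = \frac{1}{-40} = - \frac{1}{40} \approx -0.025$)
$p{\left(j \right)} = \frac{40}{321}$ ($p{\left(j \right)} = \frac{1}{\left(\frac{j}{j} - - \frac{1}{40}\right) + 7} = \frac{1}{\left(1 + \frac{1}{40}\right) + 7} = \frac{1}{\frac{41}{40} + 7} = \frac{1}{\frac{321}{40}} = \frac{40}{321}$)
$\left(\frac{1}{-751} - 3188\right) + p{\left(-50 \right)} = \left(\frac{1}{-751} - 3188\right) + \frac{40}{321} = \left(- \frac{1}{751} - 3188\right) + \frac{40}{321} = - \frac{2394189}{751} + \frac{40}{321} = - \frac{768504629}{241071}$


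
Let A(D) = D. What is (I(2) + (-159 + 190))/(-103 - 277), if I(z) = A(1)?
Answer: -8/95 ≈ -0.084211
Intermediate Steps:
I(z) = 1
(I(2) + (-159 + 190))/(-103 - 277) = (1 + (-159 + 190))/(-103 - 277) = (1 + 31)/(-380) = 32*(-1/380) = -8/95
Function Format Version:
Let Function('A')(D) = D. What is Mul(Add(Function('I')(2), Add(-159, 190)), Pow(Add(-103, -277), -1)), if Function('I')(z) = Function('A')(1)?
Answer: Rational(-8, 95) ≈ -0.084211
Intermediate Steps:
Function('I')(z) = 1
Mul(Add(Function('I')(2), Add(-159, 190)), Pow(Add(-103, -277), -1)) = Mul(Add(1, Add(-159, 190)), Pow(Add(-103, -277), -1)) = Mul(Add(1, 31), Pow(-380, -1)) = Mul(32, Rational(-1, 380)) = Rational(-8, 95)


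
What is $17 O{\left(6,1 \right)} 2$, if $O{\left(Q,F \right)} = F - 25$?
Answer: $-816$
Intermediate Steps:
$O{\left(Q,F \right)} = -25 + F$ ($O{\left(Q,F \right)} = F - 25 = -25 + F$)
$17 O{\left(6,1 \right)} 2 = 17 \left(-25 + 1\right) 2 = 17 \left(-24\right) 2 = \left(-408\right) 2 = -816$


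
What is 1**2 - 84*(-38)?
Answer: 3193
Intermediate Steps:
1**2 - 84*(-38) = 1 + 3192 = 3193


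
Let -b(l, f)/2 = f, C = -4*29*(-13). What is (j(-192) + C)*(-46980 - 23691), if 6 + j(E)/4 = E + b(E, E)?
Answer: -159151092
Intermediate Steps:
C = 1508 (C = -116*(-13) = 1508)
b(l, f) = -2*f
j(E) = -24 - 4*E (j(E) = -24 + 4*(E - 2*E) = -24 + 4*(-E) = -24 - 4*E)
(j(-192) + C)*(-46980 - 23691) = ((-24 - 4*(-192)) + 1508)*(-46980 - 23691) = ((-24 + 768) + 1508)*(-70671) = (744 + 1508)*(-70671) = 2252*(-70671) = -159151092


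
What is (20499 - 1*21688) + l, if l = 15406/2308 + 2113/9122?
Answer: -3110911441/2631697 ≈ -1182.1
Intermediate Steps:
l = 18176292/2631697 (l = 15406*(1/2308) + 2113*(1/9122) = 7703/1154 + 2113/9122 = 18176292/2631697 ≈ 6.9067)
(20499 - 1*21688) + l = (20499 - 1*21688) + 18176292/2631697 = (20499 - 21688) + 18176292/2631697 = -1189 + 18176292/2631697 = -3110911441/2631697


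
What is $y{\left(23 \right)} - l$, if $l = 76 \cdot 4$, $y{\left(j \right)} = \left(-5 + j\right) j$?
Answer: $110$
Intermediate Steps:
$y{\left(j \right)} = j \left(-5 + j\right)$
$l = 304$
$y{\left(23 \right)} - l = 23 \left(-5 + 23\right) - 304 = 23 \cdot 18 - 304 = 414 - 304 = 110$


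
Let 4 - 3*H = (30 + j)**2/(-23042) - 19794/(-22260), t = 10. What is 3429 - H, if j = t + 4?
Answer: 439559760029/128228730 ≈ 3427.9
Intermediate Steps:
j = 14 (j = 10 + 4 = 14)
H = 136555141/128228730 (H = 4/3 - ((30 + 14)**2/(-23042) - 19794/(-22260))/3 = 4/3 - (44**2*(-1/23042) - 19794*(-1/22260))/3 = 4/3 - (1936*(-1/23042) + 3299/3710)/3 = 4/3 - (-968/11521 + 3299/3710)/3 = 4/3 - 1/3*34416499/42742910 = 4/3 - 34416499/128228730 = 136555141/128228730 ≈ 1.0649)
3429 - H = 3429 - 1*136555141/128228730 = 3429 - 136555141/128228730 = 439559760029/128228730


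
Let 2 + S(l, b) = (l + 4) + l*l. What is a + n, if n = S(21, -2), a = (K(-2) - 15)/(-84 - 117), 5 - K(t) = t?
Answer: 93272/201 ≈ 464.04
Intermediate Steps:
K(t) = 5 - t
S(l, b) = 2 + l + l**2 (S(l, b) = -2 + ((l + 4) + l*l) = -2 + ((4 + l) + l**2) = -2 + (4 + l + l**2) = 2 + l + l**2)
a = 8/201 (a = ((5 - 1*(-2)) - 15)/(-84 - 117) = ((5 + 2) - 15)/(-201) = (7 - 15)*(-1/201) = -8*(-1/201) = 8/201 ≈ 0.039801)
n = 464 (n = 2 + 21 + 21**2 = 2 + 21 + 441 = 464)
a + n = 8/201 + 464 = 93272/201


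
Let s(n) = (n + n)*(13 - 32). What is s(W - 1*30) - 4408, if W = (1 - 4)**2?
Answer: -3610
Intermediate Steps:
W = 9 (W = (-3)**2 = 9)
s(n) = -38*n (s(n) = (2*n)*(-19) = -38*n)
s(W - 1*30) - 4408 = -38*(9 - 1*30) - 4408 = -38*(9 - 30) - 4408 = -38*(-21) - 4408 = 798 - 4408 = -3610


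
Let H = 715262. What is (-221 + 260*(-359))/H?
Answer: -93561/715262 ≈ -0.13081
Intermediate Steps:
(-221 + 260*(-359))/H = (-221 + 260*(-359))/715262 = (-221 - 93340)*(1/715262) = -93561*1/715262 = -93561/715262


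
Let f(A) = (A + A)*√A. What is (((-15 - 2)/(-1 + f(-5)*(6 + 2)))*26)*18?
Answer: 2652/10667 - 212160*I*√5/10667 ≈ 0.24862 - 44.474*I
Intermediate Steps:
f(A) = 2*A^(3/2) (f(A) = (2*A)*√A = 2*A^(3/2))
(((-15 - 2)/(-1 + f(-5)*(6 + 2)))*26)*18 = (((-15 - 2)/(-1 + (2*(-5)^(3/2))*(6 + 2)))*26)*18 = (-17/(-1 + (2*(-5*I*√5))*8)*26)*18 = (-17/(-1 - 10*I*√5*8)*26)*18 = (-17/(-1 - 80*I*√5)*26)*18 = -442/(-1 - 80*I*√5)*18 = -7956/(-1 - 80*I*√5)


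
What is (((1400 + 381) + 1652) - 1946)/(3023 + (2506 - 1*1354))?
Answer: 1487/4175 ≈ 0.35617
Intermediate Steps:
(((1400 + 381) + 1652) - 1946)/(3023 + (2506 - 1*1354)) = ((1781 + 1652) - 1946)/(3023 + (2506 - 1354)) = (3433 - 1946)/(3023 + 1152) = 1487/4175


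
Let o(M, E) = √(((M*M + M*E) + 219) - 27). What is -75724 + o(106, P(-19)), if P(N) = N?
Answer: -75724 + 3*√1046 ≈ -75627.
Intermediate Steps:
o(M, E) = √(192 + M² + E*M) (o(M, E) = √(((M² + E*M) + 219) - 27) = √((219 + M² + E*M) - 27) = √(192 + M² + E*M))
-75724 + o(106, P(-19)) = -75724 + √(192 + 106² - 19*106) = -75724 + √(192 + 11236 - 2014) = -75724 + √9414 = -75724 + 3*√1046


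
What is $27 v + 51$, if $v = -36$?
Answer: $-921$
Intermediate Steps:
$27 v + 51 = 27 \left(-36\right) + 51 = -972 + 51 = -921$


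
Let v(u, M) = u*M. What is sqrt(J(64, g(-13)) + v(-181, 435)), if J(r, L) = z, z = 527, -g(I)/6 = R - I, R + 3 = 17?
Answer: 8*I*sqrt(1222) ≈ 279.66*I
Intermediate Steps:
v(u, M) = M*u
R = 14 (R = -3 + 17 = 14)
g(I) = -84 + 6*I (g(I) = -6*(14 - I) = -84 + 6*I)
J(r, L) = 527
sqrt(J(64, g(-13)) + v(-181, 435)) = sqrt(527 + 435*(-181)) = sqrt(527 - 78735) = sqrt(-78208) = 8*I*sqrt(1222)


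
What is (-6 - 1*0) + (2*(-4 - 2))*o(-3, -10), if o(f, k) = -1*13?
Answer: 150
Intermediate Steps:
o(f, k) = -13
(-6 - 1*0) + (2*(-4 - 2))*o(-3, -10) = (-6 - 1*0) + (2*(-4 - 2))*(-13) = (-6 + 0) + (2*(-6))*(-13) = -6 - 12*(-13) = -6 + 156 = 150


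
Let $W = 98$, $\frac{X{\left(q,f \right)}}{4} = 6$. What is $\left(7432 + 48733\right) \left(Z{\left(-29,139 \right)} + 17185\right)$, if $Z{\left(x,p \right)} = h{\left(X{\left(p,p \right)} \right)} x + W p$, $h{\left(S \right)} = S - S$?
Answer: $1730275155$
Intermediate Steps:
$X{\left(q,f \right)} = 24$ ($X{\left(q,f \right)} = 4 \cdot 6 = 24$)
$h{\left(S \right)} = 0$
$Z{\left(x,p \right)} = 98 p$ ($Z{\left(x,p \right)} = 0 x + 98 p = 0 + 98 p = 98 p$)
$\left(7432 + 48733\right) \left(Z{\left(-29,139 \right)} + 17185\right) = \left(7432 + 48733\right) \left(98 \cdot 139 + 17185\right) = 56165 \left(13622 + 17185\right) = 56165 \cdot 30807 = 1730275155$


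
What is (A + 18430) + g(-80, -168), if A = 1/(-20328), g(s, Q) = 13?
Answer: 374909303/20328 ≈ 18443.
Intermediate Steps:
A = -1/20328 ≈ -4.9193e-5
(A + 18430) + g(-80, -168) = (-1/20328 + 18430) + 13 = 374645039/20328 + 13 = 374909303/20328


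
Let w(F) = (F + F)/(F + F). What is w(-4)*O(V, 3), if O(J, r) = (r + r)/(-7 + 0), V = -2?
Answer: -6/7 ≈ -0.85714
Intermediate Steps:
O(J, r) = -2*r/7 (O(J, r) = (2*r)/(-7) = (2*r)*(-⅐) = -2*r/7)
w(F) = 1 (w(F) = (2*F)/((2*F)) = (2*F)*(1/(2*F)) = 1)
w(-4)*O(V, 3) = 1*(-2/7*3) = 1*(-6/7) = -6/7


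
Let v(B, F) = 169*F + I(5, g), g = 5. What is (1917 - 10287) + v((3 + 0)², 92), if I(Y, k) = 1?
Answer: 7179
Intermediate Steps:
v(B, F) = 1 + 169*F (v(B, F) = 169*F + 1 = 1 + 169*F)
(1917 - 10287) + v((3 + 0)², 92) = (1917 - 10287) + (1 + 169*92) = -8370 + (1 + 15548) = -8370 + 15549 = 7179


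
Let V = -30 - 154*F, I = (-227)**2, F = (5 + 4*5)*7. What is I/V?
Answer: -51529/26980 ≈ -1.9099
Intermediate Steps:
F = 175 (F = (5 + 20)*7 = 25*7 = 175)
I = 51529
V = -26980 (V = -30 - 154*175 = -30 - 26950 = -26980)
I/V = 51529/(-26980) = 51529*(-1/26980) = -51529/26980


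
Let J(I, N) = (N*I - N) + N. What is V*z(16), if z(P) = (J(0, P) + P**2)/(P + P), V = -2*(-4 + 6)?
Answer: -32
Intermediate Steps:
J(I, N) = I*N (J(I, N) = (I*N - N) + N = (-N + I*N) + N = I*N)
V = -4 (V = -2*2 = -4)
z(P) = P/2 (z(P) = (0*P + P**2)/(P + P) = (0 + P**2)/((2*P)) = P**2*(1/(2*P)) = P/2)
V*z(16) = -2*16 = -4*8 = -32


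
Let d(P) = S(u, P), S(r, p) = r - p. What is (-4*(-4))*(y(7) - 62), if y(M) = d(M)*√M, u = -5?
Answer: -992 - 192*√7 ≈ -1500.0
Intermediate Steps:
d(P) = -5 - P
y(M) = √M*(-5 - M) (y(M) = (-5 - M)*√M = √M*(-5 - M))
(-4*(-4))*(y(7) - 62) = (-4*(-4))*(√7*(-5 - 1*7) - 62) = 16*(√7*(-5 - 7) - 62) = 16*(√7*(-12) - 62) = 16*(-12*√7 - 62) = 16*(-62 - 12*√7) = -992 - 192*√7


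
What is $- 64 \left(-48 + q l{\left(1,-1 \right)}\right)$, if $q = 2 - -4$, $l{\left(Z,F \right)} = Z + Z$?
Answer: $2304$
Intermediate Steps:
$l{\left(Z,F \right)} = 2 Z$
$q = 6$ ($q = 2 + 4 = 6$)
$- 64 \left(-48 + q l{\left(1,-1 \right)}\right) = - 64 \left(-48 + 6 \cdot 2 \cdot 1\right) = - 64 \left(-48 + 6 \cdot 2\right) = - 64 \left(-48 + 12\right) = \left(-64\right) \left(-36\right) = 2304$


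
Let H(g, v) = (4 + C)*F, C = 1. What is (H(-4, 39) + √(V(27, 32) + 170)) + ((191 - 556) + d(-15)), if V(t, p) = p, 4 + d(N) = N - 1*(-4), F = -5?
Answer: -405 + √202 ≈ -390.79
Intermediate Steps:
d(N) = N (d(N) = -4 + (N - 1*(-4)) = -4 + (N + 4) = -4 + (4 + N) = N)
H(g, v) = -25 (H(g, v) = (4 + 1)*(-5) = 5*(-5) = -25)
(H(-4, 39) + √(V(27, 32) + 170)) + ((191 - 556) + d(-15)) = (-25 + √(32 + 170)) + ((191 - 556) - 15) = (-25 + √202) + (-365 - 15) = (-25 + √202) - 380 = -405 + √202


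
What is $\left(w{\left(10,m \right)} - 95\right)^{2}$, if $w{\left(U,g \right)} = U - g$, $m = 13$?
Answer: $9604$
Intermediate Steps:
$\left(w{\left(10,m \right)} - 95\right)^{2} = \left(\left(10 - 13\right) - 95\right)^{2} = \left(-3 - 95\right)^{2} = \left(-98\right)^{2} = 9604$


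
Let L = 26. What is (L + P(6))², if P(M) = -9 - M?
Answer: 121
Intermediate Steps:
(L + P(6))² = (26 + (-9 - 1*6))² = (26 + (-9 - 6))² = (26 - 15)² = 11² = 121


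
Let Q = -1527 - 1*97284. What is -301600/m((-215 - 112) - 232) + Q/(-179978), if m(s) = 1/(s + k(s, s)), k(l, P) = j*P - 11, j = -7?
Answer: -181462602427589/179978 ≈ -1.0082e+9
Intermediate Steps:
Q = -98811 (Q = -1527 - 97284 = -98811)
k(l, P) = -11 - 7*P (k(l, P) = -7*P - 11 = -11 - 7*P)
m(s) = 1/(-11 - 6*s) (m(s) = 1/(s + (-11 - 7*s)) = 1/(-11 - 6*s))
-301600/m((-215 - 112) - 232) + Q/(-179978) = -(-3317600 - 1809600*((-215 - 112) - 232)) - 98811/(-179978) = -(-3317600 - 1809600*(-327 - 232)) - 98811*(-1/179978) = -301600/(1/(-11 - 6*(-559))) + 98811/179978 = -301600/(1/(-11 + 3354)) + 98811/179978 = -301600/(1/3343) + 98811/179978 = -301600/1/3343 + 98811/179978 = -301600*3343 + 98811/179978 = -1008248800 + 98811/179978 = -181462602427589/179978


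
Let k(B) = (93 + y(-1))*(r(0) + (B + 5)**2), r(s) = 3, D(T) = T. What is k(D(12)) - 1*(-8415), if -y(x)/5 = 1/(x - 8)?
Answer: 321599/9 ≈ 35733.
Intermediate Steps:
y(x) = -5/(-8 + x) (y(x) = -5/(x - 8) = -5/(-8 + x))
k(B) = 842/3 + 842*(5 + B)**2/9 (k(B) = (93 - 5/(-8 - 1))*(3 + (B + 5)**2) = (93 - 5/(-9))*(3 + (5 + B)**2) = (93 - 5*(-1/9))*(3 + (5 + B)**2) = (93 + 5/9)*(3 + (5 + B)**2) = 842*(3 + (5 + B)**2)/9 = 842/3 + 842*(5 + B)**2/9)
k(D(12)) - 1*(-8415) = (842/3 + 842*(5 + 12)**2/9) - 1*(-8415) = (842/3 + (842/9)*17**2) + 8415 = (842/3 + (842/9)*289) + 8415 = (842/3 + 243338/9) + 8415 = 245864/9 + 8415 = 321599/9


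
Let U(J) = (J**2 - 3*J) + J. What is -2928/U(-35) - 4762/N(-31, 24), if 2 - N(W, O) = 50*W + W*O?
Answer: -920677/212380 ≈ -4.3350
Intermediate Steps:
N(W, O) = 2 - 50*W - O*W (N(W, O) = 2 - (50*W + W*O) = 2 - (50*W + O*W) = 2 + (-50*W - O*W) = 2 - 50*W - O*W)
U(J) = J**2 - 2*J
-2928/U(-35) - 4762/N(-31, 24) = -2928*(-1/(35*(-2 - 35))) - 4762/(2 - 50*(-31) - 1*24*(-31)) = -2928/((-35*(-37))) - 4762/(2 + 1550 + 744) = -2928/1295 - 4762/2296 = -2928*1/1295 - 4762*1/2296 = -2928/1295 - 2381/1148 = -920677/212380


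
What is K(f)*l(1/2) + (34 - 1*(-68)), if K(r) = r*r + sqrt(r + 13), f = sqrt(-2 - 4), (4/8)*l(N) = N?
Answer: 96 + sqrt(13 + I*sqrt(6)) ≈ 99.621 + 0.3382*I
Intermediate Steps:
l(N) = 2*N
f = I*sqrt(6) (f = sqrt(-6) = I*sqrt(6) ≈ 2.4495*I)
K(r) = r**2 + sqrt(13 + r)
K(f)*l(1/2) + (34 - 1*(-68)) = ((I*sqrt(6))**2 + sqrt(13 + I*sqrt(6)))*(2/2) + (34 - 1*(-68)) = (-6 + sqrt(13 + I*sqrt(6)))*(2*(1/2)) + (34 + 68) = (-6 + sqrt(13 + I*sqrt(6)))*1 + 102 = (-6 + sqrt(13 + I*sqrt(6))) + 102 = 96 + sqrt(13 + I*sqrt(6))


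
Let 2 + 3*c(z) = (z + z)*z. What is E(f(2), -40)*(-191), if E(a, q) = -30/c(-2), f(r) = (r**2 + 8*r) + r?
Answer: 2865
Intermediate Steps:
c(z) = -2/3 + 2*z**2/3 (c(z) = -2/3 + ((z + z)*z)/3 = -2/3 + ((2*z)*z)/3 = -2/3 + (2*z**2)/3 = -2/3 + 2*z**2/3)
f(r) = r**2 + 9*r
E(a, q) = -15 (E(a, q) = -30/(-2/3 + (2/3)*(-2)**2) = -30/(-2/3 + (2/3)*4) = -30/(-2/3 + 8/3) = -30/2 = -30*1/2 = -15)
E(f(2), -40)*(-191) = -15*(-191) = 2865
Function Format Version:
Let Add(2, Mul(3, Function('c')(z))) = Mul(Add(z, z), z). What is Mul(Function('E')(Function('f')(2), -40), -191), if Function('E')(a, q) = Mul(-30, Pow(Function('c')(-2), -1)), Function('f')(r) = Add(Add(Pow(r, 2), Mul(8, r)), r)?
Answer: 2865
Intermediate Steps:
Function('c')(z) = Add(Rational(-2, 3), Mul(Rational(2, 3), Pow(z, 2))) (Function('c')(z) = Add(Rational(-2, 3), Mul(Rational(1, 3), Mul(Add(z, z), z))) = Add(Rational(-2, 3), Mul(Rational(1, 3), Mul(Mul(2, z), z))) = Add(Rational(-2, 3), Mul(Rational(1, 3), Mul(2, Pow(z, 2)))) = Add(Rational(-2, 3), Mul(Rational(2, 3), Pow(z, 2))))
Function('f')(r) = Add(Pow(r, 2), Mul(9, r))
Function('E')(a, q) = -15 (Function('E')(a, q) = Mul(-30, Pow(Add(Rational(-2, 3), Mul(Rational(2, 3), Pow(-2, 2))), -1)) = Mul(-30, Pow(Add(Rational(-2, 3), Mul(Rational(2, 3), 4)), -1)) = Mul(-30, Pow(Add(Rational(-2, 3), Rational(8, 3)), -1)) = Mul(-30, Pow(2, -1)) = Mul(-30, Rational(1, 2)) = -15)
Mul(Function('E')(Function('f')(2), -40), -191) = Mul(-15, -191) = 2865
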